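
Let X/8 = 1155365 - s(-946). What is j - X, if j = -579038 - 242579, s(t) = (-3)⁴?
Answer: -10063889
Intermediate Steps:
s(t) = 81
j = -821617
X = 9242272 (X = 8*(1155365 - 1*81) = 8*(1155365 - 81) = 8*1155284 = 9242272)
j - X = -821617 - 1*9242272 = -821617 - 9242272 = -10063889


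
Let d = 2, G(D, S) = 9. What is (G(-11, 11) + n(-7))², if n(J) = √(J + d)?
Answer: (9 + I*√5)² ≈ 76.0 + 40.249*I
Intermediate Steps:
n(J) = √(2 + J) (n(J) = √(J + 2) = √(2 + J))
(G(-11, 11) + n(-7))² = (9 + √(2 - 7))² = (9 + √(-5))² = (9 + I*√5)²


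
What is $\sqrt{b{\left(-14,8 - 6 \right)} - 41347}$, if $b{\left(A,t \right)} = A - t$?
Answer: $i \sqrt{41363} \approx 203.38 i$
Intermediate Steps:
$\sqrt{b{\left(-14,8 - 6 \right)} - 41347} = \sqrt{\left(-14 - \left(8 - 6\right)\right) - 41347} = \sqrt{\left(-14 - 2\right) - 41347} = \sqrt{-16 - 41347} = \sqrt{-41363} = i \sqrt{41363}$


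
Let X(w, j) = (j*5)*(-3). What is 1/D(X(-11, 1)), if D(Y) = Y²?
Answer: 1/225 ≈ 0.0044444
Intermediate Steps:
X(w, j) = -15*j (X(w, j) = (5*j)*(-3) = -15*j)
1/D(X(-11, 1)) = 1/((-15*1)²) = 1/((-15)²) = 1/225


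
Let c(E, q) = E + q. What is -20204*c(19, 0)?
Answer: -383876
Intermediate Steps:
-20204*c(19, 0) = -20204*(19 + 0) = -20204*19 = -383876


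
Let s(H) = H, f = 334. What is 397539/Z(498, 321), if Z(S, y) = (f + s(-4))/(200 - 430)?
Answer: -3047799/11 ≈ -2.7707e+5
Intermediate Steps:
Z(S, y) = -33/23 (Z(S, y) = (334 - 4)/(200 - 430) = 330/(-230) = 330*(-1/230) = -33/23)
397539/Z(498, 321) = 397539/(-33/23) = 397539*(-23/33) = -3047799/11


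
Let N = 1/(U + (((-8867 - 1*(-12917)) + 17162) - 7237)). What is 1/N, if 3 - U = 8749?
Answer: 5229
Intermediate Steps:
U = -8746 (U = 3 - 1*8749 = 3 - 8749 = -8746)
N = 1/5229 (N = 1/(-8746 + (((-8867 - 1*(-12917)) + 17162) - 7237)) = 1/(-8746 + (((-8867 + 12917) + 17162) - 7237)) = 1/(-8746 + ((4050 + 17162) - 7237)) = 1/(-8746 + (21212 - 7237)) = 1/(-8746 + 13975) = 1/5229 ≈ 0.00019124)
1/N = 1/(1/5229) = 5229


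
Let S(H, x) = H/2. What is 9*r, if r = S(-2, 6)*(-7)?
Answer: 63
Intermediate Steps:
S(H, x) = H/2 (S(H, x) = H*(1/2) = H/2)
r = 7 (r = ((1/2)*(-2))*(-7) = -1*(-7) = 7)
9*r = 9*7 = 63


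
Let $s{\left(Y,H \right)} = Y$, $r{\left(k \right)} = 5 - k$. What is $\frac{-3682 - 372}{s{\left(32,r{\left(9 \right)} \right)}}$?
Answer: $- \frac{2027}{16} \approx -126.69$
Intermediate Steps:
$\frac{-3682 - 372}{s{\left(32,r{\left(9 \right)} \right)}} = \frac{-3682 - 372}{32} = \left(-3682 - 372\right) \frac{1}{32} = \left(-4054\right) \frac{1}{32} = - \frac{2027}{16}$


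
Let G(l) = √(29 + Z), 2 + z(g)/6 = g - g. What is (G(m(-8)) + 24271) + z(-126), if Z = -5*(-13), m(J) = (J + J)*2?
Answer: 24259 + √94 ≈ 24269.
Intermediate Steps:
m(J) = 4*J (m(J) = (2*J)*2 = 4*J)
z(g) = -12 (z(g) = -12 + 6*(g - g) = -12 + 6*0 = -12 + 0 = -12)
Z = 65
G(l) = √94 (G(l) = √(29 + 65) = √94)
(G(m(-8)) + 24271) + z(-126) = (√94 + 24271) - 12 = (24271 + √94) - 12 = 24259 + √94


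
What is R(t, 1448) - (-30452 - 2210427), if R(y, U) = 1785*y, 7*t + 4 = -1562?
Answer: 1841549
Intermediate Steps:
t = -1566/7 (t = -4/7 + (⅐)*(-1562) = -4/7 - 1562/7 = -1566/7 ≈ -223.71)
R(t, 1448) - (-30452 - 2210427) = 1785*(-1566/7) - (-30452 - 2210427) = -399330 - 1*(-2240879) = -399330 + 2240879 = 1841549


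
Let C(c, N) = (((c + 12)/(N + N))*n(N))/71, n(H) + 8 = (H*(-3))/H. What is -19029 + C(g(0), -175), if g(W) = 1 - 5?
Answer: -236435281/12425 ≈ -19029.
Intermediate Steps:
n(H) = -11 (n(H) = -8 + (H*(-3))/H = -8 + (-3*H)/H = -8 - 3 = -11)
g(W) = -4
C(c, N) = -11*(12 + c)/(142*N) (C(c, N) = (((c + 12)/(N + N))*(-11))/71 = (((12 + c)/((2*N)))*(-11))*(1/71) = (((12 + c)*(1/(2*N)))*(-11))*(1/71) = (((12 + c)/(2*N))*(-11))*(1/71) = -11*(12 + c)/(2*N)*(1/71) = -11*(12 + c)/(142*N))
-19029 + C(g(0), -175) = -19029 + (11/142)*(-12 - 1*(-4))/(-175) = -19029 + (11/142)*(-1/175)*(-12 + 4) = -19029 + (11/142)*(-1/175)*(-8) = -19029 + 44/12425 = -236435281/12425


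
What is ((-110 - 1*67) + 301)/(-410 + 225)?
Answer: -124/185 ≈ -0.67027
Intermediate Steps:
((-110 - 1*67) + 301)/(-410 + 225) = ((-110 - 67) + 301)/(-185) = (-177 + 301)*(-1/185) = 124*(-1/185) = -124/185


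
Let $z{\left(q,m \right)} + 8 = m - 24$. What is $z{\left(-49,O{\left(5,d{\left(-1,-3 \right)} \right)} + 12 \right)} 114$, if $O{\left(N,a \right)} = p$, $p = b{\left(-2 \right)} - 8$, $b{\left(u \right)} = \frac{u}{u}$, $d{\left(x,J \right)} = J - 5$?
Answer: $-3078$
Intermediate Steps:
$d{\left(x,J \right)} = -5 + J$
$b{\left(u \right)} = 1$
$p = -7$ ($p = 1 - 8 = -7$)
$O{\left(N,a \right)} = -7$
$z{\left(q,m \right)} = -32 + m$ ($z{\left(q,m \right)} = -8 + \left(m - 24\right) = -8 + \left(-24 + m\right) = -32 + m$)
$z{\left(-49,O{\left(5,d{\left(-1,-3 \right)} \right)} + 12 \right)} 114 = \left(-32 + \left(-7 + 12\right)\right) 114 = \left(-32 + 5\right) 114 = \left(-27\right) 114 = -3078$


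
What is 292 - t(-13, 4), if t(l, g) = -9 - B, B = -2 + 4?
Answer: 303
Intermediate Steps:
B = 2
t(l, g) = -11 (t(l, g) = -9 - 1*2 = -9 - 2 = -11)
292 - t(-13, 4) = 292 - 1*(-11) = 292 + 11 = 303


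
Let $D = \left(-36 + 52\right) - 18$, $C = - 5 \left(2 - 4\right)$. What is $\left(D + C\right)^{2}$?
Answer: $64$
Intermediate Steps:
$C = 10$ ($C = \left(-5\right) \left(-2\right) = 10$)
$D = -2$ ($D = 16 - 18 = -2$)
$\left(D + C\right)^{2} = \left(-2 + 10\right)^{2} = 8^{2} = 64$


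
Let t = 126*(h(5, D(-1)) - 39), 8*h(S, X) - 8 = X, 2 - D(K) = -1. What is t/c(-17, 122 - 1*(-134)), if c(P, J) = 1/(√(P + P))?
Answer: -18963*I*√34/4 ≈ -27643.0*I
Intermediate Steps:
D(K) = 3 (D(K) = 2 - 1*(-1) = 2 + 1 = 3)
h(S, X) = 1 + X/8
t = -18963/4 (t = 126*((1 + (⅛)*3) - 39) = 126*((1 + 3/8) - 39) = 126*(11/8 - 39) = 126*(-301/8) = -18963/4 ≈ -4740.8)
c(P, J) = √2/(2*√P) (c(P, J) = 1/(√(2*P)) = 1/(√2*√P) = √2/(2*√P))
t/c(-17, 122 - 1*(-134)) = -18963*I*√34/4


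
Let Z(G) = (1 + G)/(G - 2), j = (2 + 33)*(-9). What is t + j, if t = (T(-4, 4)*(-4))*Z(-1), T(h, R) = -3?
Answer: -315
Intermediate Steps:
j = -315 (j = 35*(-9) = -315)
Z(G) = (1 + G)/(-2 + G)
t = 0 (t = (-3*(-4))*((1 - 1)/(-2 - 1)) = 12*(0/(-3)) = 12*(-1/3*0) = 12*0 = 0)
t + j = 0 - 315 = -315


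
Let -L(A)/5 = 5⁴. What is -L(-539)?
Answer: 3125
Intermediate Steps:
L(A) = -3125 (L(A) = -5*5⁴ = -5*625 = -3125)
-L(-539) = -1*(-3125) = 3125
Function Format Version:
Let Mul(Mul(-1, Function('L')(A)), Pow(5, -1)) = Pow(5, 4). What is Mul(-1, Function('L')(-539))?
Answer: 3125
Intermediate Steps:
Function('L')(A) = -3125 (Function('L')(A) = Mul(-5, Pow(5, 4)) = Mul(-5, 625) = -3125)
Mul(-1, Function('L')(-539)) = Mul(-1, -3125) = 3125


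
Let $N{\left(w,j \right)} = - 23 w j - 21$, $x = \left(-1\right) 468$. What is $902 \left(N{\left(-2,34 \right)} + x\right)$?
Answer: $969650$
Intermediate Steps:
$x = -468$
$N{\left(w,j \right)} = -21 - 23 j w$ ($N{\left(w,j \right)} = - 23 j w - 21 = -21 - 23 j w$)
$902 \left(N{\left(-2,34 \right)} + x\right) = 902 \left(\left(-21 - 782 \left(-2\right)\right) - 468\right) = 902 \left(\left(-21 + 1564\right) - 468\right) = 902 \left(1543 - 468\right) = 902 \cdot 1075 = 969650$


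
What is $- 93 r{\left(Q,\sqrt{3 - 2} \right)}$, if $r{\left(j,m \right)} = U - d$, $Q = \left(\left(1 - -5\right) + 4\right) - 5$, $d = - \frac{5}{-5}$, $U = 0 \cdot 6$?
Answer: $93$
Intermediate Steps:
$U = 0$
$d = 1$ ($d = \left(-5\right) \left(- \frac{1}{5}\right) = 1$)
$Q = 5$ ($Q = \left(\left(1 + 5\right) + 4\right) - 5 = \left(6 + 4\right) - 5 = 10 - 5 = 5$)
$r{\left(j,m \right)} = -1$ ($r{\left(j,m \right)} = 0 - 1 = -1$)
$- 93 r{\left(Q,\sqrt{3 - 2} \right)} = \left(-93\right) \left(-1\right) = 93$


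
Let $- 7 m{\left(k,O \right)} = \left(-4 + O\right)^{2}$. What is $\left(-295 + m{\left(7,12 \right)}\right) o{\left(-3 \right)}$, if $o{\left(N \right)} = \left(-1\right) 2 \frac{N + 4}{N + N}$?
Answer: $- \frac{2129}{21} \approx -101.38$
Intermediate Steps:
$m{\left(k,O \right)} = - \frac{\left(-4 + O\right)^{2}}{7}$
$o{\left(N \right)} = - \frac{4 + N}{N}$ ($o{\left(N \right)} = - 2 \frac{4 + N}{2 N} = - \frac{4 + N}{N}$)
$\left(-295 + m{\left(7,12 \right)}\right) o{\left(-3 \right)} = \left(-295 - \frac{\left(-4 + 12\right)^{2}}{7}\right) \frac{-4 - -3}{-3} = \left(-295 - \frac{8^{2}}{7}\right) \left(- \frac{-4 + 3}{3}\right) = \left(-295 - \frac{64}{7}\right) \left(\left(- \frac{1}{3}\right) \left(-1\right)\right) = \left(-295 - \frac{64}{7}\right) \frac{1}{3} = \left(- \frac{2129}{7}\right) \frac{1}{3} = - \frac{2129}{21}$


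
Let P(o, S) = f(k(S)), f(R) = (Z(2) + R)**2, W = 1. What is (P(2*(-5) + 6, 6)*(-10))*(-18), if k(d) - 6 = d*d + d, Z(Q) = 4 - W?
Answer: 468180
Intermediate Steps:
Z(Q) = 3 (Z(Q) = 4 - 1*1 = 4 - 1 = 3)
k(d) = 6 + d + d**2 (k(d) = 6 + (d*d + d) = 6 + (d**2 + d) = 6 + (d + d**2) = 6 + d + d**2)
f(R) = (3 + R)**2
P(o, S) = (9 + S + S**2)**2 (P(o, S) = (3 + (6 + S + S**2))**2 = (9 + S + S**2)**2)
(P(2*(-5) + 6, 6)*(-10))*(-18) = ((9 + 6 + 6**2)**2*(-10))*(-18) = ((9 + 6 + 36)**2*(-10))*(-18) = (51**2*(-10))*(-18) = (2601*(-10))*(-18) = -26010*(-18) = 468180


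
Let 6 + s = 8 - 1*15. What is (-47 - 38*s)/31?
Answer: 447/31 ≈ 14.419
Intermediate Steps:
s = -13 (s = -6 + (8 - 1*15) = -6 + (8 - 15) = -6 - 7 = -13)
(-47 - 38*s)/31 = (-47 - 38*(-13))/31 = (-47 + 494)*(1/31) = 447*(1/31) = 447/31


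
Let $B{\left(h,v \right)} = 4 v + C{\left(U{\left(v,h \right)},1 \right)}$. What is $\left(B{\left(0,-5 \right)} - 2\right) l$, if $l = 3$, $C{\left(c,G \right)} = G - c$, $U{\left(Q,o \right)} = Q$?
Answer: $-48$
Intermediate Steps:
$B{\left(h,v \right)} = 1 + 3 v$ ($B{\left(h,v \right)} = 4 v - \left(-1 + v\right) = 1 + 3 v$)
$\left(B{\left(0,-5 \right)} - 2\right) l = \left(\left(1 + 3 \left(-5\right)\right) - 2\right) 3 = \left(\left(1 - 15\right) - 2\right) 3 = \left(-14 - 2\right) 3 = \left(-16\right) 3 = -48$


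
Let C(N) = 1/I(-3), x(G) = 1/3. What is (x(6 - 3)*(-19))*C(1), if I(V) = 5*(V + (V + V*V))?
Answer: -19/45 ≈ -0.42222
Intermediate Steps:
x(G) = ⅓
I(V) = 5*V² + 10*V (I(V) = 5*(V + (V + V²)) = 5*(V² + 2*V) = 5*V² + 10*V)
C(N) = 1/15 (C(N) = 1/(5*(-3)*(2 - 3)) = 1/(5*(-3)*(-1)) = 1/15)
(x(6 - 3)*(-19))*C(1) = ((⅓)*(-19))*(1/15) = -19/3*1/15 = -19/45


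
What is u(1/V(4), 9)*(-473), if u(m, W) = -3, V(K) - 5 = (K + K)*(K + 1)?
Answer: 1419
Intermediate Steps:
V(K) = 5 + 2*K*(1 + K) (V(K) = 5 + (K + K)*(K + 1) = 5 + (2*K)*(1 + K) = 5 + 2*K*(1 + K))
u(1/V(4), 9)*(-473) = -3*(-473) = 1419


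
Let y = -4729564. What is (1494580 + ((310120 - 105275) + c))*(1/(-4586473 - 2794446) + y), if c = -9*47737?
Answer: -44326570588444412064/7380919 ≈ -6.0056e+12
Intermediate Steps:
c = -429633
(1494580 + ((310120 - 105275) + c))*(1/(-4586473 - 2794446) + y) = (1494580 + ((310120 - 105275) - 429633))*(1/(-4586473 - 2794446) - 4729564) = (1494580 + (204845 - 429633))*(1/(-7380919) - 4729564) = (1494580 - 224788)*(-1/7380919 - 4729564) = 1269792*(-34908528789317/7380919) = -44326570588444412064/7380919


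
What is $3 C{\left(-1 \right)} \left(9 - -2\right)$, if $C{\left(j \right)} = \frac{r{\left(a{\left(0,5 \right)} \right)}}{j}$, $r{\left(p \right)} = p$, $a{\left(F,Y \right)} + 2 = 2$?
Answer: $0$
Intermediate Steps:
$a{\left(F,Y \right)} = 0$ ($a{\left(F,Y \right)} = -2 + 2 = 0$)
$C{\left(j \right)} = 0$ ($C{\left(j \right)} = \frac{0}{j} = 0$)
$3 C{\left(-1 \right)} \left(9 - -2\right) = 3 \cdot 0 \left(9 - -2\right) = 0 \left(9 + 2\right) = 0 \cdot 11 = 0$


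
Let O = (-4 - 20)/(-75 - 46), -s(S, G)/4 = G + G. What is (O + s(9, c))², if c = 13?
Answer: 157753600/14641 ≈ 10775.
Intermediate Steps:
s(S, G) = -8*G (s(S, G) = -4*(G + G) = -8*G)
O = 24/121 (O = -24/(-121) = -24*(-1/121) = 24/121 ≈ 0.19835)
(O + s(9, c))² = (24/121 - 8*13)² = (24/121 - 104)² = (-12560/121)² = 157753600/14641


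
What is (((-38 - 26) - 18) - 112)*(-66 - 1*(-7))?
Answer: 11446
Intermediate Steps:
(((-38 - 26) - 18) - 112)*(-66 - 1*(-7)) = ((-64 - 18) - 112)*(-66 + 7) = (-82 - 112)*(-59) = -194*(-59) = 11446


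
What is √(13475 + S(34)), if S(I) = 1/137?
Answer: 2*√63228103/137 ≈ 116.08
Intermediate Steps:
S(I) = 1/137
√(13475 + S(34)) = √(13475 + 1/137) = √(1846076/137) = 2*√63228103/137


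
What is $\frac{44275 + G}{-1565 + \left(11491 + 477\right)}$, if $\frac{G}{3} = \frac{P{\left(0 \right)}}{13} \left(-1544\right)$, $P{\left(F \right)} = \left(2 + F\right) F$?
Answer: $\frac{44275}{10403} \approx 4.256$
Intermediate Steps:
$P{\left(F \right)} = F \left(2 + F\right)$
$G = 0$ ($G = 3 \frac{0 \left(2 + 0\right)}{13} \left(-1544\right) = 3 \cdot 0 \cdot 2 \cdot \frac{1}{13} \left(-1544\right) = 3 \cdot 0 \cdot \frac{1}{13} \left(-1544\right) = 3 \cdot 0 \left(-1544\right) = 3 \cdot 0 = 0$)
$\frac{44275 + G}{-1565 + \left(11491 + 477\right)} = \frac{44275 + 0}{-1565 + \left(11491 + 477\right)} = \frac{44275}{-1565 + 11968} = \frac{44275}{10403}$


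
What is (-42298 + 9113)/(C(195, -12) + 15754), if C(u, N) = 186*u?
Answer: -33185/52024 ≈ -0.63788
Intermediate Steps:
(-42298 + 9113)/(C(195, -12) + 15754) = (-42298 + 9113)/(186*195 + 15754) = -33185/(36270 + 15754) = -33185/52024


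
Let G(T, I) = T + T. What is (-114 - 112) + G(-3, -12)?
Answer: -232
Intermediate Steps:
G(T, I) = 2*T
(-114 - 112) + G(-3, -12) = (-114 - 112) + 2*(-3) = -226 - 6 = -232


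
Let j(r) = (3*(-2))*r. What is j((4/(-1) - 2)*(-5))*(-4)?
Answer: 720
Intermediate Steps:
j(r) = -6*r
j((4/(-1) - 2)*(-5))*(-4) = -6*(4/(-1) - 2)*(-5)*(-4) = -6*(4*(-1) - 2)*(-5)*(-4) = -6*(-4 - 2)*(-5)*(-4) = -(-36)*(-5)*(-4) = -6*30*(-4) = -180*(-4) = 720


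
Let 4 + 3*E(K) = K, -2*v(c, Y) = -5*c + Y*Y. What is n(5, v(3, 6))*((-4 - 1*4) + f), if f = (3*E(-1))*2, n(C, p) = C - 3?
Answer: -36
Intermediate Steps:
v(c, Y) = -Y²/2 + 5*c/2 (v(c, Y) = -(-5*c + Y*Y)/2 = -(-5*c + Y²)/2 = -(Y² - 5*c)/2 = -Y²/2 + 5*c/2)
E(K) = -4/3 + K/3
n(C, p) = -3 + C
f = -10 (f = (3*(-4/3 + (⅓)*(-1)))*2 = (3*(-4/3 - ⅓))*2 = (3*(-5/3))*2 = -5*2 = -10)
n(5, v(3, 6))*((-4 - 1*4) + f) = (-3 + 5)*((-4 - 1*4) - 10) = 2*((-4 - 4) - 10) = 2*(-8 - 10) = 2*(-18) = -36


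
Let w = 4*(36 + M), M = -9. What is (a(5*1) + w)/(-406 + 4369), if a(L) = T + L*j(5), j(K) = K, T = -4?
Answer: 43/1321 ≈ 0.032551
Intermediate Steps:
a(L) = -4 + 5*L (a(L) = -4 + L*5 = -4 + 5*L)
w = 108 (w = 4*(36 - 9) = 4*27 = 108)
(a(5*1) + w)/(-406 + 4369) = ((-4 + 5*(5*1)) + 108)/(-406 + 4369) = ((-4 + 5*5) + 108)/3963 = ((-4 + 25) + 108)*(1/3963) = (21 + 108)*(1/3963) = 129*(1/3963) = 43/1321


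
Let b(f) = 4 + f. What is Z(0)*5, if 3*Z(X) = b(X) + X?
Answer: 20/3 ≈ 6.6667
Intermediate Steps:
Z(X) = 4/3 + 2*X/3 (Z(X) = ((4 + X) + X)/3 = (4 + 2*X)/3 = 4/3 + 2*X/3)
Z(0)*5 = (4/3 + (2/3)*0)*5 = (4/3 + 0)*5 = (4/3)*5 = 20/3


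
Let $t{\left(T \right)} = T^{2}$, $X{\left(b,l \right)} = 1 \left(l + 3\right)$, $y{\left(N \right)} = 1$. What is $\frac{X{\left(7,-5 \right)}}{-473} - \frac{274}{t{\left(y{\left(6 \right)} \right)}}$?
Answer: $- \frac{129600}{473} \approx -274.0$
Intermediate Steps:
$X{\left(b,l \right)} = 3 + l$ ($X{\left(b,l \right)} = 1 \left(3 + l\right) = 3 + l$)
$\frac{X{\left(7,-5 \right)}}{-473} - \frac{274}{t{\left(y{\left(6 \right)} \right)}} = \frac{3 - 5}{-473} - \frac{274}{1^{2}} = \left(-2\right) \left(- \frac{1}{473}\right) - \frac{274}{1} = \frac{2}{473} - 274 = - \frac{129600}{473}$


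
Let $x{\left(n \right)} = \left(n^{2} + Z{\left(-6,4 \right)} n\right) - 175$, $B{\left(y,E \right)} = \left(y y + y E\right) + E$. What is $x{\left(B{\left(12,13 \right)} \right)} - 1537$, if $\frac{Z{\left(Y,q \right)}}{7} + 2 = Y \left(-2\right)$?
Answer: $118167$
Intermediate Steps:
$Z{\left(Y,q \right)} = -14 - 14 Y$ ($Z{\left(Y,q \right)} = -14 + 7 Y \left(-2\right) = -14 + 7 \left(- 2 Y\right) = -14 - 14 Y$)
$B{\left(y,E \right)} = E + y^{2} + E y$ ($B{\left(y,E \right)} = \left(y^{2} + E y\right) + E = E + y^{2} + E y$)
$x{\left(n \right)} = -175 + n^{2} + 70 n$ ($x{\left(n \right)} = \left(n^{2} + \left(-14 - -84\right) n\right) - 175 = \left(n^{2} + \left(-14 + 84\right) n\right) - 175 = \left(n^{2} + 70 n\right) - 175 = -175 + n^{2} + 70 n$)
$x{\left(B{\left(12,13 \right)} \right)} - 1537 = \left(-175 + \left(13 + 12^{2} + 13 \cdot 12\right)^{2} + 70 \left(13 + 12^{2} + 13 \cdot 12\right)\right) - 1537 = \left(-175 + \left(13 + 144 + 156\right)^{2} + 70 \left(13 + 144 + 156\right)\right) - 1537 = \left(-175 + 313^{2} + 70 \cdot 313\right) - 1537 = \left(-175 + 97969 + 21910\right) - 1537 = 119704 - 1537 = 118167$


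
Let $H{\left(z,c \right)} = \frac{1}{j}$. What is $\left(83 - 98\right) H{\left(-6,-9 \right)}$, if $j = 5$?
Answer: $-3$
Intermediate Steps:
$H{\left(z,c \right)} = \frac{1}{5}$
$\left(83 - 98\right) H{\left(-6,-9 \right)} = \left(83 - 98\right) \frac{1}{5} = \left(-15\right) \frac{1}{5} = -3$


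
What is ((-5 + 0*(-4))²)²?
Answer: 625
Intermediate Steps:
((-5 + 0*(-4))²)² = ((-5 + 0)²)² = ((-5)²)² = 25² = 625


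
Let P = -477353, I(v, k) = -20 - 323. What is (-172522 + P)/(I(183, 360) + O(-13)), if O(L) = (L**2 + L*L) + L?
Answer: 216625/6 ≈ 36104.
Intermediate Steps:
I(v, k) = -343
O(L) = L + 2*L**2 (O(L) = (L**2 + L**2) + L = 2*L**2 + L = L + 2*L**2)
(-172522 + P)/(I(183, 360) + O(-13)) = (-172522 - 477353)/(-343 - 13*(1 + 2*(-13))) = -649875/(-343 - 13*(1 - 26)) = -649875/(-343 - 13*(-25)) = -649875/(-343 + 325) = -649875/(-18) = -649875*(-1/18) = 216625/6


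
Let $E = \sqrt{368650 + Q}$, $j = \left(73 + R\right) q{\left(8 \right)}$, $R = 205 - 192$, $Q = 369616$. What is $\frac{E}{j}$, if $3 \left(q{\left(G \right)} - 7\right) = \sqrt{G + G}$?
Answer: $\frac{3 \sqrt{738266}}{2150} \approx 1.1989$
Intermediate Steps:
$q{\left(G \right)} = 7 + \frac{\sqrt{2} \sqrt{G}}{3}$ ($q{\left(G \right)} = 7 + \frac{\sqrt{G + G}}{3} = 7 + \frac{\sqrt{2 G}}{3} = 7 + \frac{\sqrt{2} \sqrt{G}}{3}$)
$R = 13$ ($R = 205 - 192 = 13$)
$j = \frac{2150}{3}$ ($j = \left(73 + 13\right) \left(7 + \frac{\sqrt{2} \sqrt{8}}{3}\right) = 86 \left(7 + \frac{\sqrt{2} \cdot 2 \sqrt{2}}{3}\right) = 86 \left(7 + \frac{4}{3}\right) = 86 \cdot \frac{25}{3} = \frac{2150}{3} \approx 716.67$)
$E = \sqrt{738266}$ ($E = \sqrt{368650 + 369616} = \sqrt{738266} \approx 859.22$)
$\frac{E}{j} = \frac{\sqrt{738266}}{\frac{2150}{3}} = \sqrt{738266} \cdot \frac{3}{2150} = \frac{3 \sqrt{738266}}{2150}$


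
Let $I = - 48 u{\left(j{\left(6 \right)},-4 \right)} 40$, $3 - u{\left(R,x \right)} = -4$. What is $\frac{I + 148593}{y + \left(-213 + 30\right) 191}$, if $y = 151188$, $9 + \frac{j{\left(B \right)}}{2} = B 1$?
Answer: $\frac{15017}{12915} \approx 1.1628$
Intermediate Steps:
$j{\left(B \right)} = -18 + 2 B$ ($j{\left(B \right)} = -18 + 2 B 1 = -18 + 2 B$)
$u{\left(R,x \right)} = 7$ ($u{\left(R,x \right)} = 3 - -4 = 3 + 4 = 7$)
$I = -13440$ ($I = \left(-48\right) 7 \cdot 40 = \left(-336\right) 40 = -13440$)
$\frac{I + 148593}{y + \left(-213 + 30\right) 191} = \frac{-13440 + 148593}{151188 + \left(-213 + 30\right) 191} = \frac{135153}{151188 - 34953} = \frac{135153}{116235} = 135153 \cdot \frac{1}{116235} = \frac{15017}{12915}$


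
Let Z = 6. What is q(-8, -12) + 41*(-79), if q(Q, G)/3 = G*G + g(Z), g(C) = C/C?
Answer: -2804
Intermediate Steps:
g(C) = 1
q(Q, G) = 3 + 3*G**2 (q(Q, G) = 3*(G*G + 1) = 3*(G**2 + 1) = 3*(1 + G**2) = 3 + 3*G**2)
q(-8, -12) + 41*(-79) = (3 + 3*(-12)**2) + 41*(-79) = (3 + 3*144) - 3239 = (3 + 432) - 3239 = 435 - 3239 = -2804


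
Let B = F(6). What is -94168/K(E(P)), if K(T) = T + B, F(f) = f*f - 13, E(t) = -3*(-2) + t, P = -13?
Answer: -11771/2 ≈ -5885.5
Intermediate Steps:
E(t) = 6 + t
F(f) = -13 + f**2 (F(f) = f**2 - 13 = -13 + f**2)
B = 23 (B = -13 + 6**2 = -13 + 36 = 23)
K(T) = 23 + T (K(T) = T + 23 = 23 + T)
-94168/K(E(P)) = -94168/(23 + (6 - 13)) = -94168/(23 - 7) = -94168/16 = -94168*1/16 = -11771/2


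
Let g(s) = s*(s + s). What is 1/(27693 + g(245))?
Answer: 1/147743 ≈ 6.7685e-6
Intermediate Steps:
g(s) = 2*s² (g(s) = s*(2*s) = 2*s²)
1/(27693 + g(245)) = 1/(27693 + 2*245²) = 1/(27693 + 2*60025) = 1/(27693 + 120050) = 1/147743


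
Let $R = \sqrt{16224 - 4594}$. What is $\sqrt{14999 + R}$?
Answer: $\sqrt{14999 + \sqrt{11630}} \approx 122.91$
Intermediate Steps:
$R = \sqrt{11630} \approx 107.84$
$\sqrt{14999 + R} = \sqrt{14999 + \sqrt{11630}}$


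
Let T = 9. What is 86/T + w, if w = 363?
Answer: 3353/9 ≈ 372.56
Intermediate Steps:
86/T + w = 86/9 + 363 = 3353/9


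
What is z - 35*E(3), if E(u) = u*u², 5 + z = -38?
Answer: -988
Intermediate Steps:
z = -43 (z = -5 - 38 = -43)
E(u) = u³
z - 35*E(3) = -43 - 35*3³ = -43 - 35*27 = -43 - 945 = -988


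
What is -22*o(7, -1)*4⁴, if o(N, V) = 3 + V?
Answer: -11264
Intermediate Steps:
-22*o(7, -1)*4⁴ = -22*(3 - 1)*4⁴ = -22*2*256 = -44*256 = -11264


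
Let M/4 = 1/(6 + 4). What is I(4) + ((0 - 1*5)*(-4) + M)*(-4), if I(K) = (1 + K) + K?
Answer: -363/5 ≈ -72.600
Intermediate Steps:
M = ⅖ (M = 4/(6 + 4) = 4/10 = 4*(⅒) = ⅖ ≈ 0.40000)
I(K) = 1 + 2*K
I(4) + ((0 - 1*5)*(-4) + M)*(-4) = (1 + 2*4) + ((0 - 1*5)*(-4) + ⅖)*(-4) = (1 + 8) + ((0 - 5)*(-4) + ⅖)*(-4) = 9 + (-5*(-4) + ⅖)*(-4) = 9 + (20 + ⅖)*(-4) = 9 + (102/5)*(-4) = 9 - 408/5 = -363/5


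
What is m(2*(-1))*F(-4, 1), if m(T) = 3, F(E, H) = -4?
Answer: -12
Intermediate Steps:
m(2*(-1))*F(-4, 1) = 3*(-4) = -12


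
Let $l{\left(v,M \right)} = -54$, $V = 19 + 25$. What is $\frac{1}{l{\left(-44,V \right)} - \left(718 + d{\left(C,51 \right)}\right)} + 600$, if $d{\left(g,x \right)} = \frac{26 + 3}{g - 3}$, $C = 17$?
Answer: $\frac{6502186}{10837} \approx 600.0$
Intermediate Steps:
$V = 44$
$d{\left(g,x \right)} = \frac{29}{-3 + g}$
$\frac{1}{l{\left(-44,V \right)} - \left(718 + d{\left(C,51 \right)}\right)} + 600 = \frac{1}{-54 - \left(718 + \frac{29}{-3 + 17}\right)} + 600 = \frac{1}{-54 - \left(718 + \frac{29}{14}\right)} + 600 = \frac{1}{-54 - \left(718 + 29 \cdot \frac{1}{14}\right)} + 600 = \frac{1}{-54 - \frac{10081}{14}} + 600 = \frac{1}{- \frac{10837}{14}} + 600 = - \frac{14}{10837} + 600 = \frac{6502186}{10837}$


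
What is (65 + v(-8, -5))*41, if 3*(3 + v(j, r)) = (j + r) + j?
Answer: 2255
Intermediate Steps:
v(j, r) = -3 + r/3 + 2*j/3 (v(j, r) = -3 + ((j + r) + j)/3 = -3 + (r + 2*j)/3 = -3 + (r/3 + 2*j/3) = -3 + r/3 + 2*j/3)
(65 + v(-8, -5))*41 = (65 + (-3 + (1/3)*(-5) + (2/3)*(-8)))*41 = (65 + (-3 - 5/3 - 16/3))*41 = (65 - 10)*41 = 55*41 = 2255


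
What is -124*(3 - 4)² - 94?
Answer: -218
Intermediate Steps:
-124*(3 - 4)² - 94 = -124*(-1)² - 94 = -124*1 - 94 = -124 - 94 = -218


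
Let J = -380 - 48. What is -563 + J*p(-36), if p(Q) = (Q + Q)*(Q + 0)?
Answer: -1109939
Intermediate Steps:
p(Q) = 2*Q² (p(Q) = (2*Q)*Q = 2*Q²)
J = -428
-563 + J*p(-36) = -563 - 856*(-36)² = -563 - 856*1296 = -563 - 428*2592 = -563 - 1109376 = -1109939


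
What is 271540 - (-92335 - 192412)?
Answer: 556287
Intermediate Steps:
271540 - (-92335 - 192412) = 271540 - 1*(-284747) = 271540 + 284747 = 556287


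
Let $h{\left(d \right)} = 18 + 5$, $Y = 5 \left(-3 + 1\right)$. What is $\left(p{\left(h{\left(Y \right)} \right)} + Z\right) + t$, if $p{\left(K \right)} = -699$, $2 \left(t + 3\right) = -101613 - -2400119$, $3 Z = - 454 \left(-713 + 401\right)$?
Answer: $1195767$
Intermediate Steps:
$Y = -10$ ($Y = 5 \left(-2\right) = -10$)
$Z = 47216$ ($Z = \frac{\left(-454\right) \left(-713 + 401\right)}{3} = \frac{\left(-454\right) \left(-312\right)}{3} = \frac{1}{3} \cdot 141648 = 47216$)
$h{\left(d \right)} = 23$
$t = 1149250$ ($t = -3 + \frac{-101613 - -2400119}{2} = -3 + \frac{-101613 + 2400119}{2} = -3 + \frac{1}{2} \cdot 2298506 = -3 + 1149253 = 1149250$)
$\left(p{\left(h{\left(Y \right)} \right)} + Z\right) + t = \left(-699 + 47216\right) + 1149250 = 46517 + 1149250 = 1195767$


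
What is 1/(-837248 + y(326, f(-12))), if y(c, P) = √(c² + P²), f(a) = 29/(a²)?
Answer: -17361174528/14535606447478967 - 144*√2203739977/14535606447478967 ≈ -1.1949e-6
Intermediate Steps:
f(a) = 29/a²
y(c, P) = √(P² + c²)
1/(-837248 + y(326, f(-12))) = 1/(-837248 + √((29/(-12)²)² + 326²)) = 1/(-837248 + √((29*(1/144))² + 106276)) = 1/(-837248 + √((29/144)² + 106276)) = 1/(-837248 + √(841/20736 + 106276)) = 1/(-837248 + √(2203739977/20736)) = 1/(-837248 + √2203739977/144)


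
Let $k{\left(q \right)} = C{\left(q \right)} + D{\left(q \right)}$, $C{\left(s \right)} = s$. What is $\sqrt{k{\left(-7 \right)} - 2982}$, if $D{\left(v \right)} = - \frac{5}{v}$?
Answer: $\frac{i \sqrt{146426}}{7} \approx 54.665 i$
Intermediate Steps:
$k{\left(q \right)} = q - \frac{5}{q}$
$\sqrt{k{\left(-7 \right)} - 2982} = \sqrt{\left(-7 - \frac{5}{-7}\right) - 2982} = \sqrt{\left(-7 - - \frac{5}{7}\right) - 2982} = \sqrt{\left(-7 + \frac{5}{7}\right) - 2982} = \sqrt{- \frac{44}{7} - 2982} = \sqrt{- \frac{20918}{7}} = \frac{i \sqrt{146426}}{7}$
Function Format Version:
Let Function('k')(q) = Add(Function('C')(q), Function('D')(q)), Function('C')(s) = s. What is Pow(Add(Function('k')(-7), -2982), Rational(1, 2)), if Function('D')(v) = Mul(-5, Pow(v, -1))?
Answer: Mul(Rational(1, 7), I, Pow(146426, Rational(1, 2))) ≈ Mul(54.665, I)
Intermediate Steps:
Function('k')(q) = Add(q, Mul(-5, Pow(q, -1)))
Pow(Add(Function('k')(-7), -2982), Rational(1, 2)) = Pow(Add(Add(-7, Mul(-5, Pow(-7, -1))), -2982), Rational(1, 2)) = Pow(Add(Add(-7, Mul(-5, Rational(-1, 7))), -2982), Rational(1, 2)) = Pow(Add(Add(-7, Rational(5, 7)), -2982), Rational(1, 2)) = Pow(Add(Rational(-44, 7), -2982), Rational(1, 2)) = Pow(Rational(-20918, 7), Rational(1, 2)) = Mul(Rational(1, 7), I, Pow(146426, Rational(1, 2)))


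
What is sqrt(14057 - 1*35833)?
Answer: 4*I*sqrt(1361) ≈ 147.57*I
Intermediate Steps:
sqrt(14057 - 1*35833) = sqrt(14057 - 35833) = sqrt(-21776) = 4*I*sqrt(1361)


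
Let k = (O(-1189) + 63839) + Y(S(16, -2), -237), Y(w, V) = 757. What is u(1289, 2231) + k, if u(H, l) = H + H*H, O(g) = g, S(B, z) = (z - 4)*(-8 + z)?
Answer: 1726217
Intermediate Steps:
S(B, z) = (-8 + z)*(-4 + z) (S(B, z) = (-4 + z)*(-8 + z) = (-8 + z)*(-4 + z))
u(H, l) = H + H**2
k = 63407 (k = (-1189 + 63839) + 757 = 62650 + 757 = 63407)
u(1289, 2231) + k = 1289*(1 + 1289) + 63407 = 1289*1290 + 63407 = 1662810 + 63407 = 1726217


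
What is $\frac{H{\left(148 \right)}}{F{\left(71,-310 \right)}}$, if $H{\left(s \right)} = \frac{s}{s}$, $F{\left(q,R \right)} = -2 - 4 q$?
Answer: $- \frac{1}{286} \approx -0.0034965$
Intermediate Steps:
$H{\left(s \right)} = 1$
$\frac{H{\left(148 \right)}}{F{\left(71,-310 \right)}} = 1 \frac{1}{-2 - 284} = 1 \frac{1}{-286} = 1 \left(- \frac{1}{286}\right) = - \frac{1}{286}$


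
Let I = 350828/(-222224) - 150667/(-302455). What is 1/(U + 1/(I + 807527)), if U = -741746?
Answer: -13569011438014627/10064759958084794328762 ≈ -1.3482e-6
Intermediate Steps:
I = -18156964833/16803189980 (I = 350828*(-1/222224) - 150667*(-1/302455) = -87707/55556 + 150667/302455 = -18156964833/16803189980 ≈ -1.0806)
1/(U + 1/(I + 807527)) = 1/(-741746 + 1/(-18156964833/16803189980 + 807527)) = 1/(-741746 + 1/(13569011438014627/16803189980)) = 1/(-741746 + 16803189980/13569011438014627) = 1/(-10064759958084794328762/13569011438014627) = -13569011438014627/10064759958084794328762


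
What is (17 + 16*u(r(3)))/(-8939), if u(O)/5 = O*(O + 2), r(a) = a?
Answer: -1217/8939 ≈ -0.13614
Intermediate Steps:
u(O) = 5*O*(2 + O) (u(O) = 5*(O*(O + 2)) = 5*(O*(2 + O)) = 5*O*(2 + O))
(17 + 16*u(r(3)))/(-8939) = (17 + 16*(5*3*(2 + 3)))/(-8939) = (17 + 16*(5*3*5))*(-1/8939) = (17 + 16*75)*(-1/8939) = (17 + 1200)*(-1/8939) = 1217*(-1/8939) = -1217/8939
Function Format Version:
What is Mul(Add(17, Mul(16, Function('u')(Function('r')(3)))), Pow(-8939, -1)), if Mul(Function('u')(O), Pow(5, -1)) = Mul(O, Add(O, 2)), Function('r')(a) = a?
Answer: Rational(-1217, 8939) ≈ -0.13614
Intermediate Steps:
Function('u')(O) = Mul(5, O, Add(2, O)) (Function('u')(O) = Mul(5, Mul(O, Add(O, 2))) = Mul(5, Mul(O, Add(2, O))) = Mul(5, O, Add(2, O)))
Mul(Add(17, Mul(16, Function('u')(Function('r')(3)))), Pow(-8939, -1)) = Mul(Add(17, Mul(16, Mul(5, 3, Add(2, 3)))), Pow(-8939, -1)) = Mul(Add(17, Mul(16, Mul(5, 3, 5))), Rational(-1, 8939)) = Mul(Add(17, Mul(16, 75)), Rational(-1, 8939)) = Mul(Add(17, 1200), Rational(-1, 8939)) = Mul(1217, Rational(-1, 8939)) = Rational(-1217, 8939)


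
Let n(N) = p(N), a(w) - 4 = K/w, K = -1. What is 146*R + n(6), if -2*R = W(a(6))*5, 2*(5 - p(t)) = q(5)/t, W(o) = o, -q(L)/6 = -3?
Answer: -4187/3 ≈ -1395.7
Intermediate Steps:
q(L) = 18 (q(L) = -6*(-3) = 18)
a(w) = 4 - 1/w
p(t) = 5 - 9/t
n(N) = 5 - 9/N
R = -115/12 (R = -(4 - 1/6)*5/2 = -(4 - 1*⅙)*5/2 = -(4 - ⅙)*5/2 = -23*5/12 = -½*115/6 = -115/12 ≈ -9.5833)
146*R + n(6) = 146*(-115/12) + (5 - 9/6) = -8395/6 + (5 - 9*⅙) = -8395/6 + (5 - 3/2) = -8395/6 + 7/2 = -4187/3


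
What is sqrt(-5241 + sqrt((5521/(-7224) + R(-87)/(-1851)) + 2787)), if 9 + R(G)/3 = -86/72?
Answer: sqrt(-6507586952296164 + 557151*sqrt(13838411663981534))/1114302 ≈ 72.029*I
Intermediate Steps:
R(G) = -367/12 (R(G) = -27 + 3*(-86/72) = -27 + 3*(-86*1/72) = -27 + 3*(-43/36) = -27 - 43/12 = -367/12)
sqrt(-5241 + sqrt((5521/(-7224) + R(-87)/(-1851)) + 2787)) = sqrt(-5241 + sqrt((5521/(-7224) - 367/12/(-1851)) + 2787)) = sqrt(-5241 + sqrt((5521*(-1/7224) - 367/12*(-1/1851)) + 2787)) = sqrt(-5241 + sqrt((-5521/7224 + 367/22212) + 2787)) = sqrt(-5241 + sqrt(-9998437/13371624 + 2787)) = sqrt(-5241 + sqrt(37256717651/13371624)) = sqrt(-5241 + sqrt(13838411663981534)/2228604)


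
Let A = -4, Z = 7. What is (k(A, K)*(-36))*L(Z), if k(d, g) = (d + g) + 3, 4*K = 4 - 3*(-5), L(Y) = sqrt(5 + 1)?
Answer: -135*sqrt(6) ≈ -330.68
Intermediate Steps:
L(Y) = sqrt(6)
K = 19/4 (K = (4 - 3*(-5))/4 = (4 + 15)/4 = (1/4)*19 = 19/4 ≈ 4.7500)
k(d, g) = 3 + d + g
(k(A, K)*(-36))*L(Z) = ((3 - 4 + 19/4)*(-36))*sqrt(6) = ((15/4)*(-36))*sqrt(6) = -135*sqrt(6)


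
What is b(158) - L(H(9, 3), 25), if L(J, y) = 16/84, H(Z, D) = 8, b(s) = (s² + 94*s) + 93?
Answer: 838085/21 ≈ 39909.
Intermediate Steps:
b(s) = 93 + s² + 94*s
L(J, y) = 4/21 (L(J, y) = 16*(1/84) = 4/21)
b(158) - L(H(9, 3), 25) = (93 + 158² + 94*158) - 1*4/21 = (93 + 24964 + 14852) - 4/21 = 39909 - 4/21 = 838085/21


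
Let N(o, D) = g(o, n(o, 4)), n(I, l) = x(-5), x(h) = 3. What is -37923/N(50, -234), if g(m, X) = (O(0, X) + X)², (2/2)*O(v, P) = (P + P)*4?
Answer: -12641/243 ≈ -52.021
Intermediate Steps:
O(v, P) = 8*P (O(v, P) = (P + P)*4 = (2*P)*4 = 8*P)
n(I, l) = 3
g(m, X) = 81*X² (g(m, X) = (8*X + X)² = (9*X)² = 81*X²)
N(o, D) = 729 (N(o, D) = 81*3² = 81*9 = 729)
-37923/N(50, -234) = -37923/729 = -37923*1/729 = -12641/243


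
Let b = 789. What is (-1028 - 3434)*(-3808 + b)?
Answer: 13470778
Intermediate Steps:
(-1028 - 3434)*(-3808 + b) = (-1028 - 3434)*(-3808 + 789) = -4462*(-3019) = 13470778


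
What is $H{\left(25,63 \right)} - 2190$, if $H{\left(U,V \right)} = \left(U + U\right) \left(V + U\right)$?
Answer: $2210$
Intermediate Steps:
$H{\left(U,V \right)} = 2 U \left(U + V\right)$
$H{\left(25,63 \right)} - 2190 = 2 \cdot 25 \left(25 + 63\right) - 2190 = 2 \cdot 25 \cdot 88 - 2190 = 4400 - 2190 = 2210$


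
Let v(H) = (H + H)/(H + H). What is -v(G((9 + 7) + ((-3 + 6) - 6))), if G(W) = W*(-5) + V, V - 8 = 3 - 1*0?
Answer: -1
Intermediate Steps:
V = 11 (V = 8 + (3 - 1*0) = 8 + (3 + 0) = 8 + 3 = 11)
G(W) = 11 - 5*W (G(W) = W*(-5) + 11 = -5*W + 11 = 11 - 5*W)
v(H) = 1 (v(H) = (2*H)/((2*H)) = (2*H)*(1/(2*H)) = 1)
-v(G((9 + 7) + ((-3 + 6) - 6))) = -1*1 = -1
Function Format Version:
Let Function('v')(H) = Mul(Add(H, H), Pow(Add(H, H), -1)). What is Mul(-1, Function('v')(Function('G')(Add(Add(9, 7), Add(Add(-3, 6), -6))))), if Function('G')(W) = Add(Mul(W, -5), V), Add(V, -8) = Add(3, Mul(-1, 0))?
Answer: -1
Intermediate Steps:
V = 11 (V = Add(8, Add(3, Mul(-1, 0))) = Add(8, Add(3, 0)) = Add(8, 3) = 11)
Function('G')(W) = Add(11, Mul(-5, W)) (Function('G')(W) = Add(Mul(W, -5), 11) = Add(Mul(-5, W), 11) = Add(11, Mul(-5, W)))
Function('v')(H) = 1 (Function('v')(H) = Mul(Mul(2, H), Pow(Mul(2, H), -1)) = Mul(Mul(2, H), Mul(Rational(1, 2), Pow(H, -1))) = 1)
Mul(-1, Function('v')(Function('G')(Add(Add(9, 7), Add(Add(-3, 6), -6))))) = Mul(-1, 1) = -1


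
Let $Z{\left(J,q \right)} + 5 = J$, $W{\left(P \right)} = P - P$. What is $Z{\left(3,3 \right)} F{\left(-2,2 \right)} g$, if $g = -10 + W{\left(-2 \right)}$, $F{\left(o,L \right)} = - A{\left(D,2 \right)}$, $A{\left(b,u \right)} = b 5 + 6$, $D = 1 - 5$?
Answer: $280$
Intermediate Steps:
$W{\left(P \right)} = 0$
$Z{\left(J,q \right)} = -5 + J$
$D = -4$
$A{\left(b,u \right)} = 6 + 5 b$ ($A{\left(b,u \right)} = 5 b + 6 = 6 + 5 b$)
$F{\left(o,L \right)} = 14$ ($F{\left(o,L \right)} = - (6 + 5 \left(-4\right)) = - (6 - 20) = \left(-1\right) \left(-14\right) = 14$)
$g = -10$ ($g = -10 + 0 = -10$)
$Z{\left(3,3 \right)} F{\left(-2,2 \right)} g = \left(-5 + 3\right) 14 \left(-10\right) = \left(-2\right) 14 \left(-10\right) = \left(-28\right) \left(-10\right) = 280$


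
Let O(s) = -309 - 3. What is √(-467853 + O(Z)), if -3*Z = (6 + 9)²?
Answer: 23*I*√885 ≈ 684.23*I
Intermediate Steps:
Z = -75 (Z = -(6 + 9)²/3 = -⅓*15² = -⅓*225 = -75)
O(s) = -312
√(-467853 + O(Z)) = √(-467853 - 312) = √(-468165) = 23*I*√885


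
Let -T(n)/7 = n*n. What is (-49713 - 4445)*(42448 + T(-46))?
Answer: -1496710488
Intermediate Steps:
T(n) = -7*n**2 (T(n) = -7*n*n = -7*n**2)
(-49713 - 4445)*(42448 + T(-46)) = (-49713 - 4445)*(42448 - 7*(-46)**2) = -54158*(42448 - 7*2116) = -54158*(42448 - 14812) = -54158*27636 = -1496710488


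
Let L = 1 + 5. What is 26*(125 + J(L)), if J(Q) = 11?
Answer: 3536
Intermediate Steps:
L = 6
26*(125 + J(L)) = 26*(125 + 11) = 26*136 = 3536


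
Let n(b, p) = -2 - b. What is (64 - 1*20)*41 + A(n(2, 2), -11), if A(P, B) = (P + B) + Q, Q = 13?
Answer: 1802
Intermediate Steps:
A(P, B) = 13 + B + P (A(P, B) = (P + B) + 13 = (B + P) + 13 = 13 + B + P)
(64 - 1*20)*41 + A(n(2, 2), -11) = (64 - 1*20)*41 + (13 - 11 + (-2 - 1*2)) = (64 - 20)*41 + (13 - 11 + (-2 - 2)) = 44*41 + (13 - 11 - 4) = 1804 - 2 = 1802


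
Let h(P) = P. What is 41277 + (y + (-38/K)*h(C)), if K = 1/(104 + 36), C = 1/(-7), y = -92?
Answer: 41945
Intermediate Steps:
C = -⅐ ≈ -0.14286
K = 1/140 ≈ 0.0071429
41277 + (y + (-38/K)*h(C)) = 41277 + (-92 - 38/1/140*(-⅐)) = 41277 + (-92 - 38*140*(-⅐)) = 41277 + (-92 - 5320*(-⅐)) = 41277 + (-92 + 760) = 41277 + 668 = 41945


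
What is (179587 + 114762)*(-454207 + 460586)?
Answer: 1877652271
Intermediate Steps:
(179587 + 114762)*(-454207 + 460586) = 294349*6379 = 1877652271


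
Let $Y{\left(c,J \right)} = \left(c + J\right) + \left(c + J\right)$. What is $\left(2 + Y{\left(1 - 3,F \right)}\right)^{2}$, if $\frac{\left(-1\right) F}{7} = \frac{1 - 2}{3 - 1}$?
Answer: $25$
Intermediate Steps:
$F = \frac{7}{2}$ ($F = - 7 \frac{1 - 2}{3 - 1} = - 7 \left(- \frac{1}{2}\right) = - 7 \left(\left(-1\right) \frac{1}{2}\right) = \left(-7\right) \left(- \frac{1}{2}\right) = \frac{7}{2} \approx 3.5$)
$Y{\left(c,J \right)} = 2 J + 2 c$ ($Y{\left(c,J \right)} = \left(J + c\right) + \left(J + c\right) = 2 J + 2 c$)
$\left(2 + Y{\left(1 - 3,F \right)}\right)^{2} = \left(2 + \left(2 \cdot \frac{7}{2} + 2 \left(1 - 3\right)\right)\right)^{2} = \left(2 + \left(7 + 2 \left(1 - 3\right)\right)\right)^{2} = \left(2 + \left(7 + 2 \left(-2\right)\right)\right)^{2} = \left(2 + \left(7 - 4\right)\right)^{2} = \left(2 + 3\right)^{2} = 5^{2} = 25$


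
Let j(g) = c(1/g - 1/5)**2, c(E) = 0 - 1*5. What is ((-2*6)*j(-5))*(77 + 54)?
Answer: -39300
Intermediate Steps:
c(E) = -5 (c(E) = 0 - 5 = -5)
j(g) = 25 (j(g) = (-5)**2 = 25)
((-2*6)*j(-5))*(77 + 54) = (-2*6*25)*(77 + 54) = -12*25*131 = -300*131 = -39300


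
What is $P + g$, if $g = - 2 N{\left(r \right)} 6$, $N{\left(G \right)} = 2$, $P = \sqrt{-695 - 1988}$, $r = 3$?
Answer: $-24 + i \sqrt{2683} \approx -24.0 + 51.798 i$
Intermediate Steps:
$P = i \sqrt{2683}$ ($P = \sqrt{-2683} = i \sqrt{2683} \approx 51.798 i$)
$g = -24$ ($g = \left(-2\right) 2 \cdot 6 = \left(-4\right) 6 = -24$)
$P + g = i \sqrt{2683} - 24 = -24 + i \sqrt{2683}$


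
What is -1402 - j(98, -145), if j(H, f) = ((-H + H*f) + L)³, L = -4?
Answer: 2931574817926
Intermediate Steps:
j(H, f) = (-4 - H + H*f)³ (j(H, f) = ((-H + H*f) - 4)³ = (-4 - H + H*f)³)
-1402 - j(98, -145) = -1402 - (-1)*(4 + 98 - 1*98*(-145))³ = -1402 - (-1)*(4 + 98 + 14210)³ = -1402 - (-1)*14312³ = -1402 - (-1)*2931574819328 = -1402 - 1*(-2931574819328) = -1402 + 2931574819328 = 2931574817926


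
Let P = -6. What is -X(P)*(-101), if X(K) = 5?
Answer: 505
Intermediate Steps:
-X(P)*(-101) = -1*5*(-101) = -5*(-101) = 505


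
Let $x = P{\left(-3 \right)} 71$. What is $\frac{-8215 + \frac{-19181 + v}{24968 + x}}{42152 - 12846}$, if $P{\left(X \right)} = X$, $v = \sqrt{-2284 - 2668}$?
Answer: $- \frac{101690753}{362735015} + \frac{i \sqrt{1238}}{362735015} \approx -0.28034 + 9.7 \cdot 10^{-8} i$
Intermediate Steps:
$v = 2 i \sqrt{1238}$ ($v = \sqrt{-4952} = 2 i \sqrt{1238} \approx 70.37 i$)
$x = -213$ ($x = \left(-3\right) 71 = -213$)
$\frac{-8215 + \frac{-19181 + v}{24968 + x}}{42152 - 12846} = \frac{-8215 + \frac{-19181 + 2 i \sqrt{1238}}{24968 - 213}}{42152 - 12846} = \frac{-8215 + \frac{-19181 + 2 i \sqrt{1238}}{24755}}{29306} = \left(-8215 + \left(-19181 + 2 i \sqrt{1238}\right) \frac{1}{24755}\right) \frac{1}{29306} = \left(-8215 - \left(\frac{19181}{24755} - \frac{2 i \sqrt{1238}}{24755}\right)\right) \frac{1}{29306} = \left(- \frac{203381506}{24755} + \frac{2 i \sqrt{1238}}{24755}\right) \frac{1}{29306} = - \frac{101690753}{362735015} + \frac{i \sqrt{1238}}{362735015}$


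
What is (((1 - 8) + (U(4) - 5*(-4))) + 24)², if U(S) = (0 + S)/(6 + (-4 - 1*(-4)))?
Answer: 12769/9 ≈ 1418.8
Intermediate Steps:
U(S) = S/6 (U(S) = S/(6 + (-4 + 4)) = S/(6 + 0) = S/6)
(((1 - 8) + (U(4) - 5*(-4))) + 24)² = (((1 - 8) + ((⅙)*4 - 5*(-4))) + 24)² = ((-7 + (⅔ + 20)) + 24)² = ((-7 + 62/3) + 24)² = (41/3 + 24)² = (113/3)² = 12769/9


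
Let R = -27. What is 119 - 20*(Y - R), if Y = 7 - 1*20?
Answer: -161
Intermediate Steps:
Y = -13 (Y = 7 - 20 = -13)
119 - 20*(Y - R) = 119 - 20*(-13 - 1*(-27)) = 119 - 20*(-13 + 27) = 119 - 20*14 = 119 - 280 = -161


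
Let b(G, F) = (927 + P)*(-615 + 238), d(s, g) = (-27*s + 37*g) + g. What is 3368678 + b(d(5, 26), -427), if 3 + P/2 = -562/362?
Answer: 547096315/181 ≈ 3.0226e+6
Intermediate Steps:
d(s, g) = -27*s + 38*g
P = -1648/181 (P = -6 + 2*(-562/362) = -6 + 2*(-562*1/362) = -6 + 2*(-281/181) = -6 - 562/181 = -1648/181 ≈ -9.1050)
b(G, F) = -62634403/181 (b(G, F) = (927 - 1648/181)*(-615 + 238) = (166139/181)*(-377) = -62634403/181)
3368678 + b(d(5, 26), -427) = 3368678 - 62634403/181 = 547096315/181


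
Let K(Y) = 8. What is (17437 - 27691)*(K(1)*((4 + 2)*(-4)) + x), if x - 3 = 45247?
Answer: -462024732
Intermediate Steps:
x = 45250 (x = 3 + 45247 = 45250)
(17437 - 27691)*(K(1)*((4 + 2)*(-4)) + x) = (17437 - 27691)*(8*((4 + 2)*(-4)) + 45250) = -10254*(8*(6*(-4)) + 45250) = -10254*(8*(-24) + 45250) = -10254*(-192 + 45250) = -10254*45058 = -462024732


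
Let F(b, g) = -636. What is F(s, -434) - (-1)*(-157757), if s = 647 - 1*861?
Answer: -158393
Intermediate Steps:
s = -214 (s = 647 - 861 = -214)
F(s, -434) - (-1)*(-157757) = -636 - (-1)*(-157757) = -636 - 1*157757 = -636 - 157757 = -158393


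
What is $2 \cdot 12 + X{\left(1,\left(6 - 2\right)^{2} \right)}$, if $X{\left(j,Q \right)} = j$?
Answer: $25$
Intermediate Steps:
$2 \cdot 12 + X{\left(1,\left(6 - 2\right)^{2} \right)} = 2 \cdot 12 + 1 = 24 + 1 = 25$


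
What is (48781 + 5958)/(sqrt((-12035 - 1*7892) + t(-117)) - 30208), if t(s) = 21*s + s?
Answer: -1653555712/912545765 - 54739*I*sqrt(22501)/912545765 ≈ -1.812 - 0.0089979*I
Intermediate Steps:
t(s) = 22*s
(48781 + 5958)/(sqrt((-12035 - 1*7892) + t(-117)) - 30208) = (48781 + 5958)/(sqrt((-12035 - 1*7892) + 22*(-117)) - 30208) = 54739/(sqrt((-12035 - 7892) - 2574) - 30208) = 54739/(sqrt(-19927 - 2574) - 30208) = 54739/(sqrt(-22501) - 30208) = 54739/(I*sqrt(22501) - 30208) = 54739/(-30208 + I*sqrt(22501))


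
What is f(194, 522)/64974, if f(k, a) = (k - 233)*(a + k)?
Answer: -358/833 ≈ -0.42977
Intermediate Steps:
f(k, a) = (-233 + k)*(a + k)
f(194, 522)/64974 = (194² - 233*522 - 233*194 + 522*194)/64974 = (37636 - 121626 - 45202 + 101268)*(1/64974) = -27924*1/64974 = -358/833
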